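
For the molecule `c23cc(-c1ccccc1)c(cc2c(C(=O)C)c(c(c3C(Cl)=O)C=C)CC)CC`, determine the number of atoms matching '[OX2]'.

0

The query [OX2] means: aliphatic oxygen with two total connections — ether, hydroxyl, or ester single-bond O.
Check the 28 heavy atoms by environment: 16× c (aromatic, X3) → no; 5× C (X4) → no; 4× C (X3) → no; 2× O (X1) → no; 1× Cl (X1) → no.
No environment satisfies the query, so 0 matching atoms.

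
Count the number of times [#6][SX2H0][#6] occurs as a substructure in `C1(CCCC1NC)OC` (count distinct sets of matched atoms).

[#6][SX2H0][#6] is the SMARTS for a thioether: an aliphatic sulfur bridging two carbons with no H on the sulfur.
The molecule has a methoxy ether (-OCH3), but the bridging atom is O, not S; nothing else fits, so there are 0 matches.

0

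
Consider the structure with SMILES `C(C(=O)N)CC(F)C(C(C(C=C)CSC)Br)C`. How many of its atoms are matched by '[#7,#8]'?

Check the 17 heavy atoms by environment: 12× C → no; 1× O → match; 1× N → match; 1× S → no; 1× Br → no; 1× F → no.
Summing the matching environments: 1 + 1 = 2 matching atoms.

2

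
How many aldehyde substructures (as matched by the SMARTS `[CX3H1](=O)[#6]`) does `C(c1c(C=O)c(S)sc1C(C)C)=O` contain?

2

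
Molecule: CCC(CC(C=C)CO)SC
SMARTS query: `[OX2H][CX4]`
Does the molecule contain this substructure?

The pattern [OX2H][CX4] describes a hydroxyl oxygen bound to an sp3 (X4) carbon — an aliphatic alcohol.
The molecule carries a hydroxyl group (-OH), whose atoms satisfy every constraint of the query, so the pattern matches.

Yes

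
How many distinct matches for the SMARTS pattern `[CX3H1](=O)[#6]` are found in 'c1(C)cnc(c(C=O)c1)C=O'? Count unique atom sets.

[CX3H1](=O)[#6] is the SMARTS for an aldehyde: an sp2 carbon with one H, double-bonded to O and single-bonded to carbon.
The molecule carries 2 separate instances of an aldehyde (-CHO) meeting every constraint; each maps to a distinct set of atoms, giving 2 matches.

2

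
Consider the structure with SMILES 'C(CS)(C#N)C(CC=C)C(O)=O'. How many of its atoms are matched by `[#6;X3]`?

The query [#6;X3] means: any carbon (aromatic or not) with three total connections.
Check the 12 heavy atoms by environment: 4× C (X4) → no; 3× C (X3) → match; 1× O (X1) → no; 1× O (X2) → no; 1× C (X2) → no; 1× N (X1) → no; 1× S (X2) → no.
That gives 3 matching atoms.

3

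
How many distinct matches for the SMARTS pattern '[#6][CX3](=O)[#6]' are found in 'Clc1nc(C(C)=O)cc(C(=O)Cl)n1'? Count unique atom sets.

1

[#6][CX3](=O)[#6] is the SMARTS for a ketone: a carbonyl carbon (no H) flanked by two carbons.
Exactly one fragment in the molecule meets all constraints, giving 1 match.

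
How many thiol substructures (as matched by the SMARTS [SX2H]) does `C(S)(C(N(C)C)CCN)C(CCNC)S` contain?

2

[SX2H] is the SMARTS for a thiol: an aliphatic sulfur with two connections, one being H.
The molecule carries 2 separate instances of a thiol (-SH) meeting every constraint; each maps to a distinct set of atoms, giving 2 matches.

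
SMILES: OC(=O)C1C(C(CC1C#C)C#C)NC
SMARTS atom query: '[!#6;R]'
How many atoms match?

0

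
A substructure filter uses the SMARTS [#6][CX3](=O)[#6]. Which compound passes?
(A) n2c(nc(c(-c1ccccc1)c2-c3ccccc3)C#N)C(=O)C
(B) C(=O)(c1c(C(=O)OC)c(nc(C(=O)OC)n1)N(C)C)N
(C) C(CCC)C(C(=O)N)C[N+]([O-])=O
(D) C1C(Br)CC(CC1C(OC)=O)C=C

A

[#6][CX3](=O)[#6] describes a carbonyl carbon (no H) flanked by two carbons (a ketone).
(A) contains an acetyl/ketone group (-C(=O)CH3), which satisfies every atom and bond constraint.
(B) has a primary amide (-C(=O)NH2) but one neighbour of the carbonyl carbon is N, not C.
(C) has a primary amide (-C(=O)NH2) but one neighbour of the carbonyl carbon is N, not C.
(D) has a methyl-ester group (-C(=O)OCH3) but one neighbour of the carbonyl carbon is O, not C.
So the answer is (A).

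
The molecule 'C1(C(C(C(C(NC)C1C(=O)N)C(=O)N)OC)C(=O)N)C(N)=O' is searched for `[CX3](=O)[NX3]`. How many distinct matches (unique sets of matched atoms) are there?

[CX3](=O)[NX3] is the SMARTS for an amide: a carbonyl carbon bonded to a trivalent nitrogen.
The molecule carries 4 separate instances of a primary amide (-C(=O)NH2) meeting every constraint; each maps to a distinct set of atoms, giving 4 matches.

4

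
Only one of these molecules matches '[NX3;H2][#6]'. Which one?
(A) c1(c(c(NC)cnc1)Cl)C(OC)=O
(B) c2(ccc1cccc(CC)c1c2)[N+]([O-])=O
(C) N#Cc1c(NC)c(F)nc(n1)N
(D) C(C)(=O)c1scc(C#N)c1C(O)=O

C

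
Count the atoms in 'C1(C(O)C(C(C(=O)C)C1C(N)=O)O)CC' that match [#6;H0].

Check the 15 heavy atoms by environment: 5× C (H1) → no; 2× C (H0) → match; 2× O (H0) → no; 1× N (H2) → no; 2× C (H3) → no; 1× C (H2) → no; 2× O (H1) → no.
That gives 2 matching atoms.

2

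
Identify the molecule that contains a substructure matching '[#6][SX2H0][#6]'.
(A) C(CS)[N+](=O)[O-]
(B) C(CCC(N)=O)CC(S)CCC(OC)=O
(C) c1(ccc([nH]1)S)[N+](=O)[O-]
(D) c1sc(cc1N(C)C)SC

D

[#6][SX2H0][#6] describes an aliphatic sulfur bridging two carbons with no H on the sulfur (a thioether).
(A) has a thiol (-SH) but the sulfur has H1, not H0 bridging two carbons.
(B) has a thiol (-SH) but the sulfur has H1, not H0 bridging two carbons.
(C) has a thiol (-SH) but the sulfur has H1, not H0 bridging two carbons.
(D) contains a methylthio ether (-SCH3), which satisfies every atom and bond constraint.
So the answer is (D).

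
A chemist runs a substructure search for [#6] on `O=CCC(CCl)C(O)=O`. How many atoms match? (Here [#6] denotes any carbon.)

The query [#6] means: #6 matches any atom with atomic number 6 (carbon, aromatic or aliphatic).
Check the 9 heavy atoms by environment: 5× C → match; 1× Cl → no; 3× O → no.
That gives 5 matching atoms.

5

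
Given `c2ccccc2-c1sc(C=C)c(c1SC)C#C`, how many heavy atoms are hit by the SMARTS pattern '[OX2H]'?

0

Check the 17 heavy atoms by environment: 1× s (aromatic, H0, X2) → no; 5× c (aromatic, H0, X3) → no; 5× c (aromatic, H1, X3) → no; 1× S (H0, X2) → no; 1× C (H3, X4) → no; 1× C (H1, X3) → no; 1× C (H2, X3) → no; 1× C (H0, X2) → no; 1× C (H1, X2) → no.
No environment satisfies the query, so 0 matching atoms.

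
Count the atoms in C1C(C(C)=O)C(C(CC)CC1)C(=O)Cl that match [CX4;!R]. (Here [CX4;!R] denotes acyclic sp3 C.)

The query [CX4;!R] means: aliphatic carbon with four total connections, not in a ring.
Check the 14 heavy atoms by environment: 6× C (X4, in 6-ring) → no; 3× C (X4, acyclic) → match; 2× C (X3, acyclic) → no; 2× O (X1, acyclic) → no; 1× Cl (X1, acyclic) → no.
That gives 3 matching atoms.

3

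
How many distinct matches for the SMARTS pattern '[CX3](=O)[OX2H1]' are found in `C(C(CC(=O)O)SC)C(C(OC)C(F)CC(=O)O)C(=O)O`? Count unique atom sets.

3

[CX3](=O)[OX2H1] is the SMARTS for a carboxylic acid: an sp2 carbon double-bonded to O and single-bonded to an -OH oxygen.
The molecule carries 3 separate instances of a carboxylic acid group (-C(=O)OH) meeting every constraint; each maps to a distinct set of atoms, giving 3 matches.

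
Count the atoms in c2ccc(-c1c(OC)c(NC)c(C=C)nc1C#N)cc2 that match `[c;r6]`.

11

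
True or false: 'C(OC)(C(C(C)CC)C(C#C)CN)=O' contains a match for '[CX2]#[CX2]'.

True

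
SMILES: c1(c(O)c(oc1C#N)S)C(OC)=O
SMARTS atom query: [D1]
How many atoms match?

5

The query [D1] means: atom with exactly one heavy-atom neighbour (degree 1).
Check the 13 heavy atoms by environment: 1× o (aromatic, D2) → no; 4× c (aromatic, D3) → no; 2× O (D1) → match; 1× C (D2) → no; 1× N (D1) → match; 1× C (D3) → no; 1× O (D2) → no; 1× C (D1) → match; 1× S (D1) → match.
Summing the matching environments: 2 + 1 + 1 + 1 = 5 matching atoms.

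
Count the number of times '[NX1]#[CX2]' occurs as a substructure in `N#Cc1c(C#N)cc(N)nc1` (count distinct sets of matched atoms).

2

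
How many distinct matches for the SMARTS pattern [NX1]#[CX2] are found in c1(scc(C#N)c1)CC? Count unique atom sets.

[NX1]#[CX2] is the SMARTS for a nitrile: a nitrogen triple-bonded to a two-connected carbon.
Exactly one fragment in the molecule meets all constraints, giving 1 match.

1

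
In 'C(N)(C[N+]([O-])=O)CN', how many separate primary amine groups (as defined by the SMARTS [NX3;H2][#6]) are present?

2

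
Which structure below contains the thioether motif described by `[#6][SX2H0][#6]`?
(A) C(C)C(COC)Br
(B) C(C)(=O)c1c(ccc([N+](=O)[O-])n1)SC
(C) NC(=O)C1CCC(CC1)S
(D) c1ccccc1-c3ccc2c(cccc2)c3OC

B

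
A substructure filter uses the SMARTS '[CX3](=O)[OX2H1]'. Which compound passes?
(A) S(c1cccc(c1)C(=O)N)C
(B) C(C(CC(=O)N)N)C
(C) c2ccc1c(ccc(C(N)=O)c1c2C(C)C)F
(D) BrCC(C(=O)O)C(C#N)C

D

[CX3](=O)[OX2H1] describes an sp2 carbon double-bonded to O and single-bonded to an -OH oxygen (a carboxylic acid).
(A) has a primary amide (-C(=O)NH2) but the carbonyl is bonded to N, not to an -OH oxygen.
(B) has a primary amide (-C(=O)NH2) but the carbonyl is bonded to N, not to an -OH oxygen.
(C) has a primary amide (-C(=O)NH2) but the carbonyl is bonded to N, not to an -OH oxygen.
(D) contains a carboxylic acid group (-C(=O)OH), which satisfies every atom and bond constraint.
So the answer is (D).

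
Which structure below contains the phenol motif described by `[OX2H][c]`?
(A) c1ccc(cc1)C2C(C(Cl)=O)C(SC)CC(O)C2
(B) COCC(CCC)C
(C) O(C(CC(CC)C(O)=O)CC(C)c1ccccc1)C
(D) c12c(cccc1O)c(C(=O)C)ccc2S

D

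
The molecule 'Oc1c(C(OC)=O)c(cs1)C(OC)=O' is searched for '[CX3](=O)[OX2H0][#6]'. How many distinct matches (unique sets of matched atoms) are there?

[CX3](=O)[OX2H0][#6] is the SMARTS for an ester: a carbonyl carbon bonded to an oxygen that is itself bonded to carbon (no H on that O).
The molecule carries 2 separate instances of a methyl-ester group (-C(=O)OCH3) meeting every constraint; each maps to a distinct set of atoms, giving 2 matches.

2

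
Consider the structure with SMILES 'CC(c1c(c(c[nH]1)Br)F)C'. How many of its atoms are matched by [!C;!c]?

3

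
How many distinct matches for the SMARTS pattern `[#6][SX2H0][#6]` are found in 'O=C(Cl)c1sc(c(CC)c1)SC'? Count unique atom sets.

[#6][SX2H0][#6] is the SMARTS for a thioether: an aliphatic sulfur bridging two carbons with no H on the sulfur.
Exactly one fragment in the molecule meets all constraints, giving 1 match.

1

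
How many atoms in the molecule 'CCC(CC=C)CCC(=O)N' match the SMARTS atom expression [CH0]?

The query [CH0] means: aliphatic carbon with no attached hydrogen.
Check the 11 heavy atoms by environment: 5× C (H2) → no; 2× C (H1) → no; 1× C (H3) → no; 1× C (H0) → match; 1× O (H0) → no; 1× N (H2) → no.
That gives 1 matching atom.

1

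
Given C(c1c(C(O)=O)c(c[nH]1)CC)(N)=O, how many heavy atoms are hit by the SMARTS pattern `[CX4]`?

The query [CX4] means: C with X4: aliphatic carbon with exactly 4 total connections (bonds + H).
Check the 13 heavy atoms by environment: 1× n (aromatic, X3) → no; 4× c (aromatic, X3) → no; 2× C (X3) → no; 2× O (X1) → no; 1× N (X3) → no; 1× O (X2) → no; 2× C (X4) → match.
That gives 2 matching atoms.

2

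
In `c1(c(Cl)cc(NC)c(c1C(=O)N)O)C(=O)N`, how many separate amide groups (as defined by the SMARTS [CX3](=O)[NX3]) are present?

2

[CX3](=O)[NX3] is the SMARTS for an amide: a carbonyl carbon bonded to a trivalent nitrogen.
The molecule carries 2 separate instances of a primary amide (-C(=O)NH2) meeting every constraint; each maps to a distinct set of atoms, giving 2 matches.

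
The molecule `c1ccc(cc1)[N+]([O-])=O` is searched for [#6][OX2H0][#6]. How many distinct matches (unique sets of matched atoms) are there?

0

[#6][OX2H0][#6] is the SMARTS for an ether: an aliphatic oxygen bridging two carbons with no H on the oxygen.
No fragment in the molecule satisfies every constraint, giving 0 matches.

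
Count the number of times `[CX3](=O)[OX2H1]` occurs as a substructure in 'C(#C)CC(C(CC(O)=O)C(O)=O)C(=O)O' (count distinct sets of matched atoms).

3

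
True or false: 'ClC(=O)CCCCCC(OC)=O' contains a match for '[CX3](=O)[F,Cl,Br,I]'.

True

The pattern [CX3](=O)[F,Cl,Br,I] describes a carbonyl carbon bonded to a halogen — an acyl halide.
The molecule carries an acyl chloride (-C(=O)Cl), whose atoms satisfy every constraint of the query, so the pattern matches.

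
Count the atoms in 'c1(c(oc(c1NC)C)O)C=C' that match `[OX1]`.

0

The query [OX1] means: aliphatic oxygen with one total connection — typically a carbonyl =O or an oxide.
Check the 11 heavy atoms by environment: 1× o (aromatic, X2) → no; 4× c (aromatic, X3) → no; 1× N (X3) → no; 2× C (X4) → no; 2× C (X3) → no; 1× O (X2) → no.
No environment satisfies the query, so 0 matching atoms.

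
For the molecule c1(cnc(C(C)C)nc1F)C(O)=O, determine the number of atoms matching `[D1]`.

Check the 13 heavy atoms by environment: 2× n (aromatic, D2) → no; 3× c (aromatic, D3) → no; 1× c (aromatic, D2) → no; 2× C (D3) → no; 2× C (D1) → match; 2× O (D1) → match; 1× F (D1) → match.
Summing the matching environments: 2 + 2 + 1 = 5 matching atoms.

5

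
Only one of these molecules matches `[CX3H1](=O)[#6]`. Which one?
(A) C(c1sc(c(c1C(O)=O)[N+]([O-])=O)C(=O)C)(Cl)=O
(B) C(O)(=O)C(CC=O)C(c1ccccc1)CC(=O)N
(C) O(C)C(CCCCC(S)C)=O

B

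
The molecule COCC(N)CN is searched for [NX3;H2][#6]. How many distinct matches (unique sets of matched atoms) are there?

[NX3;H2][#6] is the SMARTS for a primary amine: a trivalent nitrogen with two H attached to carbon.
The molecule carries 2 separate instances of a primary amino group (-NH2) meeting every constraint; each maps to a distinct set of atoms, giving 2 matches.

2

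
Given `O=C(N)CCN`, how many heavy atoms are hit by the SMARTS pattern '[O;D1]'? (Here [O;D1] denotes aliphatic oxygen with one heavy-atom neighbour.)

The query [O;D1] means: aliphatic oxygen bonded to exactly one heavy atom.
Check the 6 heavy atoms by environment: 2× C (D2) → no; 1× C (D3) → no; 1× O (D1) → match; 2× N (D1) → no.
That gives 1 matching atom.

1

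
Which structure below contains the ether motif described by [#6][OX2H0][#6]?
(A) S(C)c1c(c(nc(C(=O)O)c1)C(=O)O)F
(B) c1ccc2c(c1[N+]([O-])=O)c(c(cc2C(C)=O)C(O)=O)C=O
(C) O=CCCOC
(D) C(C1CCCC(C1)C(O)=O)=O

[#6][OX2H0][#6] describes an aliphatic oxygen bridging two carbons with no H on the oxygen (an ether).
(A) has a carboxylic acid group (-C(=O)OH) but the -OH oxygen has H1; the =O is OX1, not OX2.
(B) has a carboxylic acid group (-C(=O)OH) but the -OH oxygen has H1; the =O is OX1, not OX2.
(C) contains a methoxy ether (-OCH3), which satisfies every atom and bond constraint.
(D) has a carboxylic acid group (-C(=O)OH) but the -OH oxygen has H1; the =O is OX1, not OX2.
So the answer is (C).

C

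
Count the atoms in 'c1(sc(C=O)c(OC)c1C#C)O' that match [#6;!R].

4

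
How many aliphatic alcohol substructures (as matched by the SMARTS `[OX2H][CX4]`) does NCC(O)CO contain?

[OX2H][CX4] is the SMARTS for an aliphatic alcohol: a hydroxyl oxygen bound to an sp3 (X4) carbon.
The molecule carries 2 separate instances of a hydroxyl group (-OH) meeting every constraint; each maps to a distinct set of atoms, giving 2 matches.

2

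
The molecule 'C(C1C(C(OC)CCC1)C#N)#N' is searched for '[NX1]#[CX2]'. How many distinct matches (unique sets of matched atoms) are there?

2

[NX1]#[CX2] is the SMARTS for a nitrile: a nitrogen triple-bonded to a two-connected carbon.
The molecule carries 2 separate instances of a nitrile (-C#N) meeting every constraint; each maps to a distinct set of atoms, giving 2 matches.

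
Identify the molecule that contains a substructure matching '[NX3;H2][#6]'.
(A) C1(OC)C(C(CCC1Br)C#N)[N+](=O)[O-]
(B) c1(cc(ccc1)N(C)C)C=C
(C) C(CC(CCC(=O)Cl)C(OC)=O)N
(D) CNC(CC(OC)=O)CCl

C

[NX3;H2][#6] describes a trivalent nitrogen with two H attached to carbon (a primary amine).
(A) has a nitrile (-C#N) but the nitrogen is NX1 (triple-bonded), not NX3 with two H.
(B) has a dimethylamino group (-N(CH3)2) but the nitrogen has H0, not H2.
(C) contains a primary amino group (-NH2), which satisfies every atom and bond constraint.
(D) has an N-methylamino group (-NHCH3) but the nitrogen bears two carbons and only one H (H1), not H2.
So the answer is (C).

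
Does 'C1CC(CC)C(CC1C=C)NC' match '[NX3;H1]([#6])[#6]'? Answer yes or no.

Yes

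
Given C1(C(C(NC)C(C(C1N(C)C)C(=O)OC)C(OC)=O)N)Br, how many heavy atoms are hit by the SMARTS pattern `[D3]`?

9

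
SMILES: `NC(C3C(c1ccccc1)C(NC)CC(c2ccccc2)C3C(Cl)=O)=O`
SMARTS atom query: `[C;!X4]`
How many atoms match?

The query [C;!X4] means: aliphatic carbon that does not have four total connections.
Check the 26 heavy atoms by environment: 7× C (X4) → no; 2× N (X3) → no; 12× c (aromatic, X3) → no; 2× C (X3) → match; 2× O (X1) → no; 1× Cl (X1) → no.
That gives 2 matching atoms.

2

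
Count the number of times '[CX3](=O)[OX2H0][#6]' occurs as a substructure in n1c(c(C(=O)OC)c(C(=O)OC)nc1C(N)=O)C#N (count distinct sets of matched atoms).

[CX3](=O)[OX2H0][#6] is the SMARTS for an ester: a carbonyl carbon bonded to an oxygen that is itself bonded to carbon (no H on that O).
The molecule carries 2 separate instances of a methyl-ester group (-C(=O)OCH3) meeting every constraint; each maps to a distinct set of atoms, giving 2 matches.

2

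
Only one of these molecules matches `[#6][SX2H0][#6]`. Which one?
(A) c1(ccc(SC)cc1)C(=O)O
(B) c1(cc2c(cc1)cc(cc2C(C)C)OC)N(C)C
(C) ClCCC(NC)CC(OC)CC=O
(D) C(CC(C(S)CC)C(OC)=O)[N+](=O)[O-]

A

[#6][SX2H0][#6] describes an aliphatic sulfur bridging two carbons with no H on the sulfur (a thioether).
(A) contains a methylthio ether (-SCH3), which satisfies every atom and bond constraint.
(B) has a methoxy ether (-OCH3) but the bridging atom is O, not S.
(C) has a methoxy ether (-OCH3) but the bridging atom is O, not S.
(D) has a thiol (-SH) but the sulfur has H1, not H0 bridging two carbons.
So the answer is (A).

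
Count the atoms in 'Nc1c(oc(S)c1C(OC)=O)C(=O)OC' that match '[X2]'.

Check the 15 heavy atoms by environment: 1× o (aromatic, X2) → match; 4× c (aromatic, X3) → no; 1× N (X3) → no; 2× C (X3) → no; 2× O (X1) → no; 2× O (X2) → match; 2× C (X4) → no; 1× S (X2) → match.
Summing the matching environments: 1 + 2 + 1 = 4 matching atoms.

4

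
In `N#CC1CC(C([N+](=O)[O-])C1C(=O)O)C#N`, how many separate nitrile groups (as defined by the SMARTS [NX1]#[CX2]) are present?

2

[NX1]#[CX2] is the SMARTS for a nitrile: a nitrogen triple-bonded to a two-connected carbon.
The molecule carries 2 separate instances of a nitrile (-C#N) meeting every constraint; each maps to a distinct set of atoms, giving 2 matches.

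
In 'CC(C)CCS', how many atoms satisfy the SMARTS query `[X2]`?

1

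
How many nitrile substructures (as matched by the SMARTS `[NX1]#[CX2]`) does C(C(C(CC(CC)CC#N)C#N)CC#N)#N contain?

4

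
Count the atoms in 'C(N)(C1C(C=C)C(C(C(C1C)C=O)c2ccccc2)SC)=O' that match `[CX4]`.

8

Check the 22 heavy atoms by environment: 8× C (X4) → match; 4× C (X3) → no; 2× O (X1) → no; 1× N (X3) → no; 6× c (aromatic, X3) → no; 1× S (X2) → no.
That gives 8 matching atoms.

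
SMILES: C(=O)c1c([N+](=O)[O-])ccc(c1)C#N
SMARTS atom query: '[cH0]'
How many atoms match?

The query [cH0] means: aromatic carbon with no attached hydrogen (substituted or ring-fusion).
Check the 13 heavy atoms by environment: 3× c (aromatic, H1) → no; 3× c (aromatic, H0) → match; 1× C (H0) → no; 1× N (H0) → no; 1× N (charge +1, H0) → no; 1× O (charge -1, H0) → no; 2× O (H0) → no; 1× C (H1) → no.
That gives 3 matching atoms.

3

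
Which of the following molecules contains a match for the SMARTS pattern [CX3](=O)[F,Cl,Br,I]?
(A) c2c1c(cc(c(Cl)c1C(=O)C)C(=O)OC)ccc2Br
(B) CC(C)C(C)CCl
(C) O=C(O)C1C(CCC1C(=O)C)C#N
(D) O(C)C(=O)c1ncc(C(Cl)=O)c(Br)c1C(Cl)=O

D

[CX3](=O)[F,Cl,Br,I] describes a carbonyl carbon bonded to a halogen (an acyl halide).
(A) has a methyl-ester group (-C(=O)OCH3) but the carbonyl is bonded to -O-C, not to a halogen.
(B) has a chloro substituent but the Cl is not on a carbonyl carbon.
(C) has a carboxylic acid group (-C(=O)OH) but the carbonyl is bonded to -OH, not to a halogen.
(D) contains an acyl chloride (-C(=O)Cl), which satisfies every atom and bond constraint.
So the answer is (D).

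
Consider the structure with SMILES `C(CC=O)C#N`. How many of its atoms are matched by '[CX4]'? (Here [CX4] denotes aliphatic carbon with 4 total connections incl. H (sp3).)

2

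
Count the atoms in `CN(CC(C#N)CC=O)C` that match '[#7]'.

2

The query [#7] means: #7 matches any nitrogen atom regardless of aromaticity.
Check the 10 heavy atoms by environment: 7× C → no; 2× N → match; 1× O → no.
That gives 2 matching atoms.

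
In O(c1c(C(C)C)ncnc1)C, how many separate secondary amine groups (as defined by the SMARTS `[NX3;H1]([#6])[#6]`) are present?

0

[NX3;H1]([#6])[#6] is the SMARTS for a secondary amine: a trivalent nitrogen with one H, bonded to two carbons.
No fragment in the molecule satisfies every constraint, giving 0 matches.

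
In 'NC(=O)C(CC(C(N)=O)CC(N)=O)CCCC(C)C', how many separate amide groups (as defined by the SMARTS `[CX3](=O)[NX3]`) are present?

3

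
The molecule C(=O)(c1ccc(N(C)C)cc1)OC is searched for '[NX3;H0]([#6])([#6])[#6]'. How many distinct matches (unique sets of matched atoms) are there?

1

[NX3;H0]([#6])([#6])[#6] is the SMARTS for a tertiary amine: a trivalent nitrogen with no H, bonded to three carbons.
Exactly one fragment in the molecule meets all constraints, giving 1 match.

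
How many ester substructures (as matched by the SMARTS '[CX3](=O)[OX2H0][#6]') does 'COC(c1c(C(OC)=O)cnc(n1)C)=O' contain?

[CX3](=O)[OX2H0][#6] is the SMARTS for an ester: a carbonyl carbon bonded to an oxygen that is itself bonded to carbon (no H on that O).
The molecule carries 2 separate instances of a methyl-ester group (-C(=O)OCH3) meeting every constraint; each maps to a distinct set of atoms, giving 2 matches.

2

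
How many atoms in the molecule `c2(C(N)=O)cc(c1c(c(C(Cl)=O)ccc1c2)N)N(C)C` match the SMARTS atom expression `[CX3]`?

2

Check the 20 heavy atoms by environment: 10× c (aromatic, X3) → no; 2× C (X3) → match; 2× O (X1) → no; 1× Cl (X1) → no; 3× N (X3) → no; 2× C (X4) → no.
That gives 2 matching atoms.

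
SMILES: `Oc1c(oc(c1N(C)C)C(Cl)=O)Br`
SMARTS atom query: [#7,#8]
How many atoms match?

The query [#7,#8] means: nitrogen or oxygen (comma = OR).
Check the 13 heavy atoms by environment: 1× o (aromatic) → match; 4× c (aromatic) → no; 3× C → no; 2× O → match; 1× Cl → no; 1× Br → no; 1× N → match.
Summing the matching environments: 1 + 2 + 1 = 4 matching atoms.

4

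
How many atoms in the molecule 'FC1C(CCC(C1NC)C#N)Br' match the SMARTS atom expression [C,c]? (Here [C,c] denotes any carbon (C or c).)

8

Check the 12 heavy atoms by environment: 8× C → match; 2× N → no; 1× Br → no; 1× F → no.
That gives 8 matching atoms.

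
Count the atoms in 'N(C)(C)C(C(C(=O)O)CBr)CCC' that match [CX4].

8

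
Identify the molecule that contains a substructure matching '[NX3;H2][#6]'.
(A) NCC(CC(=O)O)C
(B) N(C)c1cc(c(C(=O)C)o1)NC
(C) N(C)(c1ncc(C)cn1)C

A

[NX3;H2][#6] describes a trivalent nitrogen with two H attached to carbon (a primary amine).
(A) contains a primary amino group (-NH2), which satisfies every atom and bond constraint.
(B) has an N-methylamino group (-NHCH3) but the nitrogen bears two carbons and only one H (H1), not H2.
(C) has a dimethylamino group (-N(CH3)2) but the nitrogen has H0, not H2.
So the answer is (A).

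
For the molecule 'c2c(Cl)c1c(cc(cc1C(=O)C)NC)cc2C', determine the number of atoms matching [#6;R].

10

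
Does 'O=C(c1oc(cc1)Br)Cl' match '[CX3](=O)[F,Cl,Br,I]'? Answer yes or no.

The pattern [CX3](=O)[F,Cl,Br,I] describes a carbonyl carbon bonded to a halogen — an acyl halide.
The molecule carries an acyl chloride (-C(=O)Cl), whose atoms satisfy every constraint of the query, so the pattern matches.

Yes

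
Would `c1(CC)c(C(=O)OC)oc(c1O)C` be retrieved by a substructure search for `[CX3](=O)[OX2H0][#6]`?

Yes

The pattern [CX3](=O)[OX2H0][#6] describes a carbonyl carbon bonded to an oxygen that is itself bonded to carbon (no H on that O) — an ester.
The molecule carries a methyl-ester group (-C(=O)OCH3), whose atoms satisfy every constraint of the query, so the pattern matches.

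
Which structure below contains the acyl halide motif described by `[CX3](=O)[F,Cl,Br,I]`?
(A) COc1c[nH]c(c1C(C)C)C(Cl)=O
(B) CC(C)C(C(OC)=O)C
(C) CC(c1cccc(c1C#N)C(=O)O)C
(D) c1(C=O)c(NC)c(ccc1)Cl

[CX3](=O)[F,Cl,Br,I] describes a carbonyl carbon bonded to a halogen (an acyl halide).
(A) contains an acyl chloride (-C(=O)Cl), which satisfies every atom and bond constraint.
(B) has a methyl-ester group (-C(=O)OCH3) but the carbonyl is bonded to -O-C, not to a halogen.
(C) has a carboxylic acid group (-C(=O)OH) but the carbonyl is bonded to -OH, not to a halogen.
(D) has a chloro substituent but the Cl is not on a carbonyl carbon.
So the answer is (A).

A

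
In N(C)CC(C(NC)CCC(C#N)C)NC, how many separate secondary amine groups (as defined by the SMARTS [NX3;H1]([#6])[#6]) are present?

3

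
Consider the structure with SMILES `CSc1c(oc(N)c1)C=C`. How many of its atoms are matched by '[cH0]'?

3

Check the 10 heavy atoms by environment: 1× o (aromatic, H0) → no; 3× c (aromatic, H0) → match; 1× c (aromatic, H1) → no; 1× S (H0) → no; 1× C (H3) → no; 1× N (H2) → no; 1× C (H1) → no; 1× C (H2) → no.
That gives 3 matching atoms.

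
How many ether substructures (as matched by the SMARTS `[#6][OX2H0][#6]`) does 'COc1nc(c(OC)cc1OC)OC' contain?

4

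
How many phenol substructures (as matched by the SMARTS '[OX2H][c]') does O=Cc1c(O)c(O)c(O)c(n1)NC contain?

[OX2H][c] is the SMARTS for a phenol: a hydroxyl oxygen attached to an aromatic carbon.
The molecule carries 3 separate instances of a hydroxyl group (-OH) meeting every constraint; each maps to a distinct set of atoms, giving 3 matches.

3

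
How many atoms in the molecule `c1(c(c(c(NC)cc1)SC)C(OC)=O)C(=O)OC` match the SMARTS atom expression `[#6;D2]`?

2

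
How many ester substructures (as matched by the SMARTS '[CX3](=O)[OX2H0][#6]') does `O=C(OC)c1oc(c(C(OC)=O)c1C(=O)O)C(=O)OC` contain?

[CX3](=O)[OX2H0][#6] is the SMARTS for an ester: a carbonyl carbon bonded to an oxygen that is itself bonded to carbon (no H on that O).
The molecule carries 3 separate instances of a methyl-ester group (-C(=O)OCH3) meeting every constraint; each maps to a distinct set of atoms, giving 3 matches.

3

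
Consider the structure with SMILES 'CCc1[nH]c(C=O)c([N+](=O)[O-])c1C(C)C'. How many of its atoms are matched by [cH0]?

The query [cH0] means: aromatic carbon with no attached hydrogen (substituted or ring-fusion).
Check the 15 heavy atoms by environment: 1× n (aromatic, H1) → no; 4× c (aromatic, H0) → match; 2× C (H1) → no; 3× C (H3) → no; 1× N (charge +1, H0) → no; 1× O (charge -1, H0) → no; 2× O (H0) → no; 1× C (H2) → no.
That gives 4 matching atoms.

4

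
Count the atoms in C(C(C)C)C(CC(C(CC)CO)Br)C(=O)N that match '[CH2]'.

Check the 16 heavy atoms by environment: 4× C (H2) → match; 4× C (H1) → no; 1× Br (H0) → no; 1× C (H0) → no; 1× O (H0) → no; 1× N (H2) → no; 1× O (H1) → no; 3× C (H3) → no.
That gives 4 matching atoms.

4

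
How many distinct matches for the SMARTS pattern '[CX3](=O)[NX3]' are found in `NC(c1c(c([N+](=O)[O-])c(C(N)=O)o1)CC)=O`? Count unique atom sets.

2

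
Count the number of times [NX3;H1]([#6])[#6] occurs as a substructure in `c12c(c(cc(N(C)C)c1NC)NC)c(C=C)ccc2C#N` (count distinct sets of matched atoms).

2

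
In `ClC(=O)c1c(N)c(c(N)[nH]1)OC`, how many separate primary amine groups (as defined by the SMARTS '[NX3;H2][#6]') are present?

2

[NX3;H2][#6] is the SMARTS for a primary amine: a trivalent nitrogen with two H attached to carbon.
The molecule carries 2 separate instances of a primary amino group (-NH2) meeting every constraint; each maps to a distinct set of atoms, giving 2 matches.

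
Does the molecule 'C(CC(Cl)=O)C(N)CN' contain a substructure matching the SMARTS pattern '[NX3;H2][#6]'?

The pattern [NX3;H2][#6] describes a trivalent nitrogen with two H attached to carbon — a primary amine.
The molecule carries a primary amino group (-NH2), whose atoms satisfy every constraint of the query, so the pattern matches.

Yes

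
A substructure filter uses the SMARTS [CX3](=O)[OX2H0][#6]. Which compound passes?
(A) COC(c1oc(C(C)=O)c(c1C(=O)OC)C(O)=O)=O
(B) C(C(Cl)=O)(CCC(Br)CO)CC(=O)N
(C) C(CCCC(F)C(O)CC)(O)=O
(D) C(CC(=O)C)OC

A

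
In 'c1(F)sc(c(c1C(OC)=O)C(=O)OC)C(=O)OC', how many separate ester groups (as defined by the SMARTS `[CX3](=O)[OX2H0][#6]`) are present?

[CX3](=O)[OX2H0][#6] is the SMARTS for an ester: a carbonyl carbon bonded to an oxygen that is itself bonded to carbon (no H on that O).
The molecule carries 3 separate instances of a methyl-ester group (-C(=O)OCH3) meeting every constraint; each maps to a distinct set of atoms, giving 3 matches.

3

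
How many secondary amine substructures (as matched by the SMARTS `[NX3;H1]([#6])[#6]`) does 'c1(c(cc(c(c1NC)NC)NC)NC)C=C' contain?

[NX3;H1]([#6])[#6] is the SMARTS for a secondary amine: a trivalent nitrogen with one H, bonded to two carbons.
The molecule carries 4 separate instances of an N-methylamino group (-NHCH3) meeting every constraint; each maps to a distinct set of atoms, giving 4 matches.

4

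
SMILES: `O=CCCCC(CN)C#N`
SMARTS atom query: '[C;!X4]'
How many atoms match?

2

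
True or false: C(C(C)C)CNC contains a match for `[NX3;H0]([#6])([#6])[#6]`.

False

The pattern [NX3;H0]([#6])([#6])[#6] describes a trivalent nitrogen with no H, bonded to three carbons — a tertiary amine.
The closest candidate here is an N-methylamino group (-NHCH3), but the nitrogen still has one H (H1), not H0. No other fragment satisfies the full query, so there is no match.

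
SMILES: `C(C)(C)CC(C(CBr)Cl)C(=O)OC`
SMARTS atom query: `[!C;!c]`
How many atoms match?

The query [!C;!c] means: neither aliphatic nor aromatic carbon — same as [!#6].
Check the 13 heavy atoms by environment: 9× C → no; 1× Br → match; 1× Cl → match; 2× O → match.
Summing the matching environments: 1 + 1 + 2 = 4 matching atoms.

4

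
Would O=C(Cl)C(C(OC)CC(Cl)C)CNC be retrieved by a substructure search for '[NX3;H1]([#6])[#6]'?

The pattern [NX3;H1]([#6])[#6] describes a trivalent nitrogen with one H, bonded to two carbons — a secondary amine.
The molecule carries an N-methylamino group (-NHCH3), whose atoms satisfy every constraint of the query, so the pattern matches.

Yes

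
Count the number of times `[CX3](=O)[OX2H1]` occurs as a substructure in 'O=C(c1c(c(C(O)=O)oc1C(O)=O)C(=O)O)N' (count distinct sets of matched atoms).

[CX3](=O)[OX2H1] is the SMARTS for a carboxylic acid: an sp2 carbon double-bonded to O and single-bonded to an -OH oxygen.
The molecule carries 3 separate instances of a carboxylic acid group (-C(=O)OH) meeting every constraint; each maps to a distinct set of atoms, giving 3 matches.

3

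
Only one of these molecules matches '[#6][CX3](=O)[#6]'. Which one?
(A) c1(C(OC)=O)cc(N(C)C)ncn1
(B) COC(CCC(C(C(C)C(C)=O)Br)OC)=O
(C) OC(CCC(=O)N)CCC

B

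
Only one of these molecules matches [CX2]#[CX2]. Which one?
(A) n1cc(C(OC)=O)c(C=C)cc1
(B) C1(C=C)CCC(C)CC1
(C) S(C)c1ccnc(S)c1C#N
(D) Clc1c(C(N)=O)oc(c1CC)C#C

D

[CX2]#[CX2] describes a carbon-carbon triple bond (an alkyne).
(A) has a vinyl group (-CH=CH2) but the C=C is a double bond; both carbons are CX3, not CX2.
(B) has a vinyl group (-CH=CH2) but the C=C is a double bond; both carbons are CX3, not CX2.
(C) has a nitrile (-C#N) but the triple bond is C#N, not C#C.
(D) contains an ethynyl group (-C#CH), which satisfies every atom and bond constraint.
So the answer is (D).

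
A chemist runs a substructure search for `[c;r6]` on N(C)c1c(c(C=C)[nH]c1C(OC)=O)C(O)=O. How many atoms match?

0

The query [c;r6] means: aromatic carbon that belongs to a six-membered ring.
Check the 16 heavy atoms by environment: 1× n (aromatic, in 5-ring) → no; 4× c (aromatic, in 5-ring) → no; 1× N (acyclic) → no; 6× C (acyclic) → no; 4× O (acyclic) → no.
No environment satisfies the query, so 0 matching atoms.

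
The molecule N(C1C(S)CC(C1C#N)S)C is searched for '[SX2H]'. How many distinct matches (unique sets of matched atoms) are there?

[SX2H] is the SMARTS for a thiol: an aliphatic sulfur with two connections, one being H.
The molecule carries 2 separate instances of a thiol (-SH) meeting every constraint; each maps to a distinct set of atoms, giving 2 matches.

2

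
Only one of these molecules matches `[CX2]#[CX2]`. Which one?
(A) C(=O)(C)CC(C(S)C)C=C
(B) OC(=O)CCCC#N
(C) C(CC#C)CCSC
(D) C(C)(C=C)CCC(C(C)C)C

C

[CX2]#[CX2] describes a carbon-carbon triple bond (an alkyne).
(A) has a vinyl group (-CH=CH2) but the C=C is a double bond; both carbons are CX3, not CX2.
(B) has a nitrile (-C#N) but the triple bond is C#N, not C#C.
(C) contains an ethynyl group (-C#CH), which satisfies every atom and bond constraint.
(D) has a vinyl group (-CH=CH2) but the C=C is a double bond; both carbons are CX3, not CX2.
So the answer is (C).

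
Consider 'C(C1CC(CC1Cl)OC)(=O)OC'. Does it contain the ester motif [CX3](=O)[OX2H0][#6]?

The pattern [CX3](=O)[OX2H0][#6] describes a carbonyl carbon bonded to an oxygen that is itself bonded to carbon (no H on that O) — an ester.
The molecule carries a methyl-ester group (-C(=O)OCH3), whose atoms satisfy every constraint of the query, so the pattern matches.

Yes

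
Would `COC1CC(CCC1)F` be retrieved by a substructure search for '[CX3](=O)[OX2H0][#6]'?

No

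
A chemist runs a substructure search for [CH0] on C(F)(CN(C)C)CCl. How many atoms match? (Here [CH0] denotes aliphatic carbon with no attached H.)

The query [CH0] means: aliphatic carbon with no attached hydrogen.
Check the 8 heavy atoms by environment: 2× C (H2) → no; 1× C (H1) → no; 1× F (H0) → no; 1× N (H0) → no; 2× C (H3) → no; 1× Cl (H0) → no.
No environment satisfies the query, so 0 matching atoms.

0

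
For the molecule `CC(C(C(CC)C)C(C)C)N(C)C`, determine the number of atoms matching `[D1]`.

7

Check the 13 heavy atoms by environment: 7× C (D1) → match; 4× C (D3) → no; 1× C (D2) → no; 1× N (D3) → no.
That gives 7 matching atoms.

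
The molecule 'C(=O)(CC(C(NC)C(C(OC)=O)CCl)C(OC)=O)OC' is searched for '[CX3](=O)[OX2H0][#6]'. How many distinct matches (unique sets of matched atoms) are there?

3

[CX3](=O)[OX2H0][#6] is the SMARTS for an ester: a carbonyl carbon bonded to an oxygen that is itself bonded to carbon (no H on that O).
The molecule carries 3 separate instances of a methyl-ester group (-C(=O)OCH3) meeting every constraint; each maps to a distinct set of atoms, giving 3 matches.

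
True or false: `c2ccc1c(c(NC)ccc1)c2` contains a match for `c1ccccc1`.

True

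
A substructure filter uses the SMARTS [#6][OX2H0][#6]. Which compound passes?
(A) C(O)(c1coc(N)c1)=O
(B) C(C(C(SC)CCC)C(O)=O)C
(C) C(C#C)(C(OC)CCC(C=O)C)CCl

C

[#6][OX2H0][#6] describes an aliphatic oxygen bridging two carbons with no H on the oxygen (an ether).
(A) has a carboxylic acid group (-C(=O)OH) but the -OH oxygen has H1; the =O is OX1, not OX2.
(B) has a carboxylic acid group (-C(=O)OH) but the -OH oxygen has H1; the =O is OX1, not OX2.
(C) contains a methoxy ether (-OCH3), which satisfies every atom and bond constraint.
So the answer is (C).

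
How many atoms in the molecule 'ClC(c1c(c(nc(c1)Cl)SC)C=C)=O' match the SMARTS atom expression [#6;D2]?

2

The query [#6;D2] means: any carbon bonded to exactly two heavy atoms.
Check the 14 heavy atoms by environment: 1× n (aromatic, D2) → no; 4× c (aromatic, D3) → no; 1× c (aromatic, D2) → match; 1× C (D3) → no; 1× O (D1) → no; 2× Cl (D1) → no; 1× S (D2) → no; 2× C (D1) → no; 1× C (D2) → match.
Summing the matching environments: 1 + 1 = 2 matching atoms.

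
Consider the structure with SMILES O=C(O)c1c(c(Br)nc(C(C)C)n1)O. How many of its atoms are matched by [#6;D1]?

The query [#6;D1] means: carbon bonded to exactly one heavy atom.
Check the 14 heavy atoms by environment: 2× n (aromatic, D2) → no; 4× c (aromatic, D3) → no; 2× C (D3) → no; 2× C (D1) → match; 3× O (D1) → no; 1× Br (D1) → no.
That gives 2 matching atoms.

2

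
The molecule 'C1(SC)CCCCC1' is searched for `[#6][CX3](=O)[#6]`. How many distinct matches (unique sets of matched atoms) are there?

0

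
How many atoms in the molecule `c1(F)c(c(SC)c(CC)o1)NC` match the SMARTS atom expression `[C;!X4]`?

0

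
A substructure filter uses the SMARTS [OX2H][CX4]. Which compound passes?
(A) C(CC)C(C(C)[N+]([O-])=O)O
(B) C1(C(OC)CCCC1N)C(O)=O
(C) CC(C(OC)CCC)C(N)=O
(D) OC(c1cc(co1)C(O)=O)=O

[OX2H][CX4] describes a hydroxyl oxygen bound to an sp3 (X4) carbon (an aliphatic alcohol).
(A) contains a hydroxyl group (-OH), which satisfies every atom and bond constraint.
(B) has a methoxy ether (-OCH3) but the oxygen has H0 (ether), not H1.
(C) has a methoxy ether (-OCH3) but the oxygen has H0 (ether), not H1.
(D) has a carboxylic acid group (-C(=O)OH) but the -OH is on a CX3 carbonyl carbon, not a CX4 carbon.
So the answer is (A).

A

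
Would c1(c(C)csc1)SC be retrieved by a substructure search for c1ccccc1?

The pattern c1ccccc1 describes six aromatic carbons in a ring — a benzene ring.
The closest candidate here is a methyl group (-CH3), but no six-membered all-carbon aromatic ring is present. No other fragment satisfies the full query, so there is no match.

No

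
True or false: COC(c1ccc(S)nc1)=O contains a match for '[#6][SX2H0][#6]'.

False

The pattern [#6][SX2H0][#6] describes an aliphatic sulfur bridging two carbons with no H on the sulfur — a thioether.
The closest candidate here is a thiol (-SH), but the sulfur has H1, not H0 bridging two carbons. No other fragment satisfies the full query, so there is no match.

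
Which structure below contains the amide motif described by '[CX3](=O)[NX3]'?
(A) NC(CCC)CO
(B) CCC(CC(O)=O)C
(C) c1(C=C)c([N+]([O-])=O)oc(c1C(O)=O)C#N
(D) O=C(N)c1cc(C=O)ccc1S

D

[CX3](=O)[NX3] describes a carbonyl carbon bonded to a trivalent nitrogen (an amide).
(A) has a primary amino group (-NH2) but the -NH2 is not attached to a carbonyl carbon.
(B) has a carboxylic acid group (-C(=O)OH) but the carbonyl is bonded to O, not to an NX3 nitrogen.
(C) has a nitrile (-C#N) but the nitrile N is NX1 (triple-bonded), not NX3.
(D) contains a primary amide (-C(=O)NH2), which satisfies every atom and bond constraint.
So the answer is (D).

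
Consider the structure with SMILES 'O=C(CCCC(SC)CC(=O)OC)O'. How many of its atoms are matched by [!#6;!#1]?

Check the 14 heavy atoms by environment: 9× C → no; 1× S → match; 4× O → match.
Summing the matching environments: 1 + 4 = 5 matching atoms.

5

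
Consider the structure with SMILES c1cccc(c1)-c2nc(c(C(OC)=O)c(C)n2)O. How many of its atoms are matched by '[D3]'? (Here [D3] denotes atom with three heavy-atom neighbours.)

6

Check the 18 heavy atoms by environment: 2× n (aromatic, D2) → no; 5× c (aromatic, D3) → match; 2× O (D1) → no; 1× C (D3) → match; 1× O (D2) → no; 2× C (D1) → no; 5× c (aromatic, D2) → no.
Summing the matching environments: 5 + 1 = 6 matching atoms.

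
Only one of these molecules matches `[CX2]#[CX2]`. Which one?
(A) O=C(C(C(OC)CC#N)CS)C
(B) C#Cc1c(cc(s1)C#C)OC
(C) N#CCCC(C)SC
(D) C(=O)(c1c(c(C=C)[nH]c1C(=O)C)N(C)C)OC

[CX2]#[CX2] describes a carbon-carbon triple bond (an alkyne).
(A) has a nitrile (-C#N) but the triple bond is C#N, not C#C.
(B) contains an ethynyl group (-C#CH), which satisfies every atom and bond constraint.
(C) has a nitrile (-C#N) but the triple bond is C#N, not C#C.
(D) has a vinyl group (-CH=CH2) but the C=C is a double bond; both carbons are CX3, not CX2.
So the answer is (B).

B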